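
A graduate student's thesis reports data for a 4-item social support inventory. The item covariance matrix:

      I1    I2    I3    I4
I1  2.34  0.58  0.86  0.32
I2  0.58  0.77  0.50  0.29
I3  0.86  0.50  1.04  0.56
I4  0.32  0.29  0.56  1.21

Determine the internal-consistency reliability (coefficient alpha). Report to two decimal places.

ΣVar(i) = 2.34 + 0.77 + 1.04 + 1.21 = 5.36
Sum of the distinct covariances = 3.11
Var(T) = 5.36 + 2 × 3.11 = 11.58
α = (k/(k−1))·(1 − ΣVar(i)/Var(T)) = (4/3)·(1 − 5.36/11.58) = 0.72

coefficient alpha = 0.72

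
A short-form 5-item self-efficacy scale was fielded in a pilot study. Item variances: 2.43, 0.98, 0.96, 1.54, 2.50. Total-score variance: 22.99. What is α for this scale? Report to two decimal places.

α = 0.79

sum of item variances = 2.43 + 0.98 + 0.96 + 1.54 + 2.50 = 8.41
α = (k/(k−1))·(1 − sum of item variances/σ²_total) = (5/4)·(1 − 8.41/22.99) = 0.79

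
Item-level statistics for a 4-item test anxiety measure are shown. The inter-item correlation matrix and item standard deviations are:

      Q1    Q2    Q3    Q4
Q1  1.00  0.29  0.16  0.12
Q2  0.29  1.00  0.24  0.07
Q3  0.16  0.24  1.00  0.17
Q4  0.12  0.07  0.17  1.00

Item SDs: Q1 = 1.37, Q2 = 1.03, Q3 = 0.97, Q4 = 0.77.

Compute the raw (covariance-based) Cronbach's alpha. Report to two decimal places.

Cronbach's alpha = 0.46

Σσ²ᵢ = 1.37² + 1.03² + 0.97² + 0.77² = 4.4716
Covariances σ_ij = r_ij · s_i · s_j:
  σ(Q1,Q2) = 0.29 × 1.37 × 1.03 = 0.4092
  σ(Q1,Q3) = 0.16 × 1.37 × 0.97 = 0.2126
  σ(Q1,Q4) = 0.12 × 1.37 × 0.77 = 0.1266
  σ(Q2,Q3) = 0.24 × 1.03 × 0.97 = 0.2398
  σ(Q2,Q4) = 0.07 × 1.03 × 0.77 = 0.0555
  σ(Q3,Q4) = 0.17 × 0.97 × 0.77 = 0.1270
σ²_T = Σσ²ᵢ + 2·Σσ_ij = 4.4716 + 2 × 1.1707 = 6.8130
α = (4/3)·(1 − 4.4716/6.8130) = 0.46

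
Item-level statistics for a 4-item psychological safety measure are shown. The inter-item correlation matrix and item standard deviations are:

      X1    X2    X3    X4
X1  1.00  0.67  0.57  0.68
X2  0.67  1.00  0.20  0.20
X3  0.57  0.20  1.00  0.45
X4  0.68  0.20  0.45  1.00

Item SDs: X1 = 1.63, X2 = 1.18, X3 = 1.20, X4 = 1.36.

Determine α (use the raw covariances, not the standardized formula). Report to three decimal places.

Σσ²ᵢ = 1.63² + 1.18² + 1.20² + 1.36² = 7.3389
Covariances σ_ij = r_ij · s_i · s_j:
  σ(X1,X2) = 0.67 × 1.63 × 1.18 = 1.2887
  σ(X1,X3) = 0.57 × 1.63 × 1.20 = 1.1149
  σ(X1,X4) = 0.68 × 1.63 × 1.36 = 1.5074
  σ(X2,X3) = 0.20 × 1.18 × 1.20 = 0.2832
  σ(X2,X4) = 0.20 × 1.18 × 1.36 = 0.3210
  σ(X3,X4) = 0.45 × 1.20 × 1.36 = 0.7344
σ²_T = Σσ²ᵢ + 2·Σσ_ij = 7.3389 + 2 × 5.2496 = 17.8381
α = (4/3)·(1 − 7.3389/17.8381) = 0.785

α = 0.785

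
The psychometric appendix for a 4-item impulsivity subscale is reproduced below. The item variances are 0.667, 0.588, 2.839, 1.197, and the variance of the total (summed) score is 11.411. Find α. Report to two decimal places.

Σσ²ᵢ = 0.667 + 0.588 + 2.839 + 1.197 = 5.291
α = (k/(k−1))·(1 − Σσ²ᵢ/total variance) = (4/3)·(1 − 5.291/11.411) = 0.72

α = 0.72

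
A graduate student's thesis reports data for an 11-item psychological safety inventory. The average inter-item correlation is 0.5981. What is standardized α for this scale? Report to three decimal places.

α = 0.942

Standardized α = k·r̄ / (1 + (k−1)·r̄) = 11 × 0.5981 / (1 + 10 × 0.5981)
  = 6.5791 / 6.9810 = 0.942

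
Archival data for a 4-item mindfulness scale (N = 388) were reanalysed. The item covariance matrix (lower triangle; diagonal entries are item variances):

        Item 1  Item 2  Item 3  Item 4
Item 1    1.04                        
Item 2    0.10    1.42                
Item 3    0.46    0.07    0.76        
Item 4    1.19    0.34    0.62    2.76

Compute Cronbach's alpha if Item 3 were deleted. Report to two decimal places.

α = 0.58

Remaining items: Item 1, Item 2, Item 4 (k = 3).
ΣVar(i) = 1.04 + 1.42 + 2.76 = 5.22
Var(T) = 5.22 + 2 × 1.63 = 8.48
α (item deleted) = (3/2)·(1 − 5.22/8.48) = 0.58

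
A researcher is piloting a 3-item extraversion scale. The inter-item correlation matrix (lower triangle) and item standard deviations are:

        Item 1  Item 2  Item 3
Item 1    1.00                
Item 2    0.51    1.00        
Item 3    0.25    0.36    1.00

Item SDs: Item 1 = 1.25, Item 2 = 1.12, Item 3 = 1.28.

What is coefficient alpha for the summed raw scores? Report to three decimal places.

coefficient alpha = 0.634

Σσ²ᵢ = 1.25² + 1.12² + 1.28² = 4.4553
Covariances σ_ij = r_ij · s_i · s_j:
  σ(Item 1,Item 2) = 0.51 × 1.25 × 1.12 = 0.7140
  σ(Item 1,Item 3) = 0.25 × 1.25 × 1.28 = 0.4000
  σ(Item 2,Item 3) = 0.36 × 1.12 × 1.28 = 0.5161
σ²_T = Σσ²ᵢ + 2·Σσ_ij = 4.4553 + 2 × 1.6301 = 7.7155
α = (3/2)·(1 − 4.4553/7.7155) = 0.634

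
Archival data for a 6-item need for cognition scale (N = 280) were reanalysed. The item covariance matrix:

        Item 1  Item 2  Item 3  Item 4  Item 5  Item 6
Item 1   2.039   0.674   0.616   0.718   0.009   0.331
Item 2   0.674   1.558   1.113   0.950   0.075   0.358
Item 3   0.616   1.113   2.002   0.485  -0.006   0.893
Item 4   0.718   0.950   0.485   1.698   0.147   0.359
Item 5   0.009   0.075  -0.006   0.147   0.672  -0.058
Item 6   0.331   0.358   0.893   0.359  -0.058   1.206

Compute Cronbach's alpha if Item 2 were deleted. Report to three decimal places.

Remaining items: Item 1, Item 3, Item 4, Item 5, Item 6 (k = 5).
ΣVar(i) = 2.039 + 2.002 + 1.698 + 0.672 + 1.206 = 7.617
σ²_T = 7.617 + 2 × 3.494 = 14.605
α (item deleted) = (5/4)·(1 − 7.617/14.605) = 0.598

Cronbach's alpha = 0.598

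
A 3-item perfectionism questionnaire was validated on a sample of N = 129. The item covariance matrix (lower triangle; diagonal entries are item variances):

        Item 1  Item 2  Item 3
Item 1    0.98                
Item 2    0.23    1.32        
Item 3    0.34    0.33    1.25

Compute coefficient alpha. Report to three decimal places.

coefficient alpha = 0.505

Σσᵢ² = 0.98 + 1.32 + 1.25 = 3.55
Sum of the distinct covariances = 0.90
σ²_total = 3.55 + 2 × 0.90 = 5.35
α = (k/(k−1))·(1 − Σσᵢ²/σ²_total) = (3/2)·(1 − 3.55/5.35) = 0.505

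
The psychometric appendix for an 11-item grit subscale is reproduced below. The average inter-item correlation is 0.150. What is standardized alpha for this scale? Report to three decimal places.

standardized alpha = 0.660

Standardized α = k·r̄ / (1 + (k−1)·r̄) = 11 × 0.150 / (1 + 10 × 0.150)
  = 1.6500 / 2.5000 = 0.660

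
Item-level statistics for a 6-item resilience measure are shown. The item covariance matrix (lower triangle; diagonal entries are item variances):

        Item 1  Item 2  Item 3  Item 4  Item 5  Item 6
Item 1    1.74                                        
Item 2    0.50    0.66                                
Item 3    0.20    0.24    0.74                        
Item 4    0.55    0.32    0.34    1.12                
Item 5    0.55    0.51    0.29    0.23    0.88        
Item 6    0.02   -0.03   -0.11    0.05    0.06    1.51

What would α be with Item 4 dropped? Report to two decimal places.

Remaining items: Item 1, Item 2, Item 3, Item 5, Item 6 (k = 5).
ΣVar(i) = 1.74 + 0.66 + 0.74 + 0.88 + 1.51 = 5.53
total variance = 5.53 + 2 × 2.23 = 9.99
α (item deleted) = (5/4)·(1 − 5.53/9.99) = 0.56

α = 0.56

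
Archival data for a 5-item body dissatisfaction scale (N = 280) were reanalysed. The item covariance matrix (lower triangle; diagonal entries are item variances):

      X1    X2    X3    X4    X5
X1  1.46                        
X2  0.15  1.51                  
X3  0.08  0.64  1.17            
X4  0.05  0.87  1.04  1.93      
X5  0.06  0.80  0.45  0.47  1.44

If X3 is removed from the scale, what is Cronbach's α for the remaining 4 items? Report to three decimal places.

Remaining items: X1, X2, X4, X5 (k = 4).
Σσᵢ² = 1.46 + 1.51 + 1.93 + 1.44 = 6.34
Var(T) = 6.34 + 2 × 2.40 = 11.14
α (item deleted) = (4/3)·(1 − 6.34/11.14) = 0.575

α = 0.575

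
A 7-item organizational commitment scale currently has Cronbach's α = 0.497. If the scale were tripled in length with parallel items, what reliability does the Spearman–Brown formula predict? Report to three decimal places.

Length factor m = 3
α' = m·α / (1 + (m−1)·α)
   = 3 × 0.497 / (1 + (3 − 1) × 0.497)
   = 1.4910 / 1.9940 = 0.748

predicted reliability = 0.748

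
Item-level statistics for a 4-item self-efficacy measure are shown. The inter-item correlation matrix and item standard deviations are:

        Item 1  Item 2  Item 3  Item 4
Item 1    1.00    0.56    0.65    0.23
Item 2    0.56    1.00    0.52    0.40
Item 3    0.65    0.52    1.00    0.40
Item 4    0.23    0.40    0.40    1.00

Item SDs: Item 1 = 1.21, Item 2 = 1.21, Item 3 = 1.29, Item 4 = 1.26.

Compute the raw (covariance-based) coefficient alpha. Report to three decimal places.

coefficient alpha = 0.773

Σσ²ᵢ = 1.21² + 1.21² + 1.29² + 1.26² = 6.1799
Covariances σ_ij = r_ij · s_i · s_j:
  σ(Item 1,Item 2) = 0.56 × 1.21 × 1.21 = 0.8199
  σ(Item 1,Item 3) = 0.65 × 1.21 × 1.29 = 1.0146
  σ(Item 1,Item 4) = 0.23 × 1.21 × 1.26 = 0.3507
  σ(Item 2,Item 3) = 0.52 × 1.21 × 1.29 = 0.8117
  σ(Item 2,Item 4) = 0.40 × 1.21 × 1.26 = 0.6098
  σ(Item 3,Item 4) = 0.40 × 1.29 × 1.26 = 0.6502
σ²_T = Σσ²ᵢ + 2·Σσ_ij = 6.1799 + 2 × 4.2569 = 14.6937
α = (4/3)·(1 − 6.1799/14.6937) = 0.773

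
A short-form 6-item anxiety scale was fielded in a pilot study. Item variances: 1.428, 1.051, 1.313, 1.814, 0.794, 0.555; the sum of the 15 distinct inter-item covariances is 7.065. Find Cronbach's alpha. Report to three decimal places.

ΣVar(i) = 1.428 + 1.051 + 1.313 + 1.814 + 0.794 + 0.555 = 6.955
Sum of distinct covariances = 7.065
σ²_T = ΣVar(i) + 2·Σcov = 6.955 + 2 × 7.065 = 21.085
α = (6/5)·(1 − 6.955/21.085) = 0.804

α = 0.804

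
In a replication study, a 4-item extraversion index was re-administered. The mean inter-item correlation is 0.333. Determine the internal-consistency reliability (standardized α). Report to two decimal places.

standardized α = 0.67

Standardized α = k·r̄ / (1 + (k−1)·r̄) = 4 × 0.333 / (1 + 3 × 0.333)
  = 1.3320 / 1.9990 = 0.67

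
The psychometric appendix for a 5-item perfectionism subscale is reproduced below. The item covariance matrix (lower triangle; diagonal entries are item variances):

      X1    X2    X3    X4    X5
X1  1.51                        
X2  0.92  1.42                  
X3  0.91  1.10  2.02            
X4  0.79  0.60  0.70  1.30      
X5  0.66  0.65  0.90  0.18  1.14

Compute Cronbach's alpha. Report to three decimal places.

Cronbach's alpha = 0.834

sum of item variances = 1.51 + 1.42 + 2.02 + 1.30 + 1.14 = 7.39
Sum of off-diagonal covariances = 7.41
total variance = 7.39 + 2 × 7.41 = 22.21
α = (k/(k−1))·(1 − sum of item variances/total variance) = (5/4)·(1 − 7.39/22.21) = 0.834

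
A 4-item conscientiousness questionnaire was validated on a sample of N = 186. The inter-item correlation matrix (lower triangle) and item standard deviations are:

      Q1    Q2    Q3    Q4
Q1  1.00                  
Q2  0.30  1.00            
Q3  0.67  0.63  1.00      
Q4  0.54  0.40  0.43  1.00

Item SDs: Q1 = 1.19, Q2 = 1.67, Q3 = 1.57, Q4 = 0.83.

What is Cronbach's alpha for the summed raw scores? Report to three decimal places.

Σσ²ᵢ = 1.19² + 1.67² + 1.57² + 0.83² = 7.3588
Covariances σ_ij = r_ij · s_i · s_j:
  σ(Q1,Q2) = 0.30 × 1.19 × 1.67 = 0.5962
  σ(Q1,Q3) = 0.67 × 1.19 × 1.57 = 1.2518
  σ(Q1,Q4) = 0.54 × 1.19 × 0.83 = 0.5334
  σ(Q2,Q3) = 0.63 × 1.67 × 1.57 = 1.6518
  σ(Q2,Q4) = 0.40 × 1.67 × 0.83 = 0.5544
  σ(Q3,Q4) = 0.43 × 1.57 × 0.83 = 0.5603
σ²_T = Σσ²ᵢ + 2·Σσ_ij = 7.3588 + 2 × 5.1479 = 17.6546
α = (4/3)·(1 − 7.3588/17.6546) = 0.778

Cronbach's alpha = 0.778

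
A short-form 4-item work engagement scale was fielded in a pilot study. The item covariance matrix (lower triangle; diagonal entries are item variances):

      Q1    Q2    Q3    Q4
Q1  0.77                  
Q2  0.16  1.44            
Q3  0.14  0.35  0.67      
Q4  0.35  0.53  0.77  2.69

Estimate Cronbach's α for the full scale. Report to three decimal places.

α = 0.603

sum of item variances = 0.77 + 1.44 + 0.67 + 2.69 = 5.57
Sum of the distinct covariances = 2.30
σ²_total = 5.57 + 2 × 2.30 = 10.17
α = (k/(k−1))·(1 − sum of item variances/σ²_total) = (4/3)·(1 − 5.57/10.17) = 0.603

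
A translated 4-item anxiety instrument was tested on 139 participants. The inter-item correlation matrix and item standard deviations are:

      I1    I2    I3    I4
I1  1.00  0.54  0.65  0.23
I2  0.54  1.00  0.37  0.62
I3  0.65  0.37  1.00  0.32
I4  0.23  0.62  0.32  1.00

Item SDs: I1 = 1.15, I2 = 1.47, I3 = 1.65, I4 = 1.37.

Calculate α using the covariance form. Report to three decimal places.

α = 0.761

Σσ²ᵢ = 1.15² + 1.47² + 1.65² + 1.37² = 8.0828
Covariances σ_ij = r_ij · s_i · s_j:
  σ(I1,I2) = 0.54 × 1.15 × 1.47 = 0.9129
  σ(I1,I3) = 0.65 × 1.15 × 1.65 = 1.2334
  σ(I1,I4) = 0.23 × 1.15 × 1.37 = 0.3624
  σ(I2,I3) = 0.37 × 1.47 × 1.65 = 0.8974
  σ(I2,I4) = 0.62 × 1.47 × 1.37 = 1.2486
  σ(I3,I4) = 0.32 × 1.65 × 1.37 = 0.7234
σ²_T = Σσ²ᵢ + 2·Σσ_ij = 8.0828 + 2 × 5.3781 = 18.8390
α = (4/3)·(1 − 8.0828/18.8390) = 0.761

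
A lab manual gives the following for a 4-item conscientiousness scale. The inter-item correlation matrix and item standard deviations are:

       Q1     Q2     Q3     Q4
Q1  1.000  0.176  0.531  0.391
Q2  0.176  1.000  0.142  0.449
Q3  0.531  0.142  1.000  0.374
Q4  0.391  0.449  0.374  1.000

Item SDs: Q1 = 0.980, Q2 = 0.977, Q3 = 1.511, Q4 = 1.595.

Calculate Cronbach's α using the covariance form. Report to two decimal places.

Σσ²ᵢ = 0.980² + 0.977² + 1.511² + 1.595² = 6.7421
Covariances σ_ij = r_ij · s_i · s_j:
  σ(Q1,Q2) = 0.176 × 0.980 × 0.977 = 0.1685
  σ(Q1,Q3) = 0.531 × 0.980 × 1.511 = 0.7863
  σ(Q1,Q4) = 0.391 × 0.980 × 1.595 = 0.6112
  σ(Q2,Q3) = 0.142 × 0.977 × 1.511 = 0.2096
  σ(Q2,Q4) = 0.449 × 0.977 × 1.595 = 0.6997
  σ(Q3,Q4) = 0.374 × 1.511 × 1.595 = 0.9014
σ²_T = Σσ²ᵢ + 2·Σσ_ij = 6.7421 + 2 × 3.3767 = 13.4955
α = (4/3)·(1 − 6.7421/13.4955) = 0.67

Cronbach's α = 0.67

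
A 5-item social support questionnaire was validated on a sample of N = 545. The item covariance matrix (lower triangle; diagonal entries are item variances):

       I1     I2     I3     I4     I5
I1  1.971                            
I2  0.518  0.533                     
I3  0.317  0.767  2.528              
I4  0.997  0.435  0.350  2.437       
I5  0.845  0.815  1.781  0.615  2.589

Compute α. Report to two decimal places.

sum of item variances = 1.971 + 0.533 + 2.528 + 2.437 + 2.589 = 10.058
Sum of off-diagonal covariances = 7.440
total variance = 10.058 + 2 × 7.440 = 24.938
α = (k/(k−1))·(1 − sum of item variances/total variance) = (5/4)·(1 − 10.058/24.938) = 0.75

α = 0.75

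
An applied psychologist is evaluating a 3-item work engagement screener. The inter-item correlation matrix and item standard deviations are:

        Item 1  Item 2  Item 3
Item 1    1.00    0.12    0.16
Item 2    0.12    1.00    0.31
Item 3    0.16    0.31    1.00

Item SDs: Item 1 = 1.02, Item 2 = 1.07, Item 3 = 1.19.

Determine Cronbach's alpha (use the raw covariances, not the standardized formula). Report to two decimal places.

α = 0.43

Σσ²ᵢ = 1.02² + 1.07² + 1.19² = 3.6014
Covariances σ_ij = r_ij · s_i · s_j:
  σ(Item 1,Item 2) = 0.12 × 1.02 × 1.07 = 0.1310
  σ(Item 1,Item 3) = 0.16 × 1.02 × 1.19 = 0.1942
  σ(Item 2,Item 3) = 0.31 × 1.07 × 1.19 = 0.3947
σ²_T = Σσ²ᵢ + 2·Σσ_ij = 3.6014 + 2 × 0.7199 = 5.0412
α = (3/2)·(1 − 3.6014/5.0412) = 0.43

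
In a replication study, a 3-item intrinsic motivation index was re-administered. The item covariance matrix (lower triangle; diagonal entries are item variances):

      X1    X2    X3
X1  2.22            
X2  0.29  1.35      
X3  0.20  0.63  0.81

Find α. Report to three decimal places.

ΣVar(i) = 2.22 + 1.35 + 0.81 = 4.38
Σ_{i<j} σ_ij = 1.12
σ²_total = 4.38 + 2 × 1.12 = 6.62
α = (k/(k−1))·(1 − ΣVar(i)/σ²_total) = (3/2)·(1 − 4.38/6.62) = 0.508

α = 0.508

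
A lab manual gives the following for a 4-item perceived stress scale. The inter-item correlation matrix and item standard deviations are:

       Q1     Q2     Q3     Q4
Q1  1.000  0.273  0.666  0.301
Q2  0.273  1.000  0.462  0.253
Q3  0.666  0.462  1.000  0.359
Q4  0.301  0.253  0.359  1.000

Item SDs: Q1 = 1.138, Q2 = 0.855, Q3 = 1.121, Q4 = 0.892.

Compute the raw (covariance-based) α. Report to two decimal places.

α = 0.72

Σσ²ᵢ = 1.138² + 0.855² + 1.121² + 0.892² = 4.0784
Covariances σ_ij = r_ij · s_i · s_j:
  σ(Q1,Q2) = 0.273 × 1.138 × 0.855 = 0.2656
  σ(Q1,Q3) = 0.666 × 1.138 × 1.121 = 0.8496
  σ(Q1,Q4) = 0.301 × 1.138 × 0.892 = 0.3055
  σ(Q2,Q3) = 0.462 × 0.855 × 1.121 = 0.4428
  σ(Q2,Q4) = 0.253 × 0.855 × 0.892 = 0.1930
  σ(Q3,Q4) = 0.359 × 1.121 × 0.892 = 0.3590
σ²_T = Σσ²ᵢ + 2·Σσ_ij = 4.0784 + 2 × 2.4155 = 8.9094
α = (4/3)·(1 − 4.0784/8.9094) = 0.72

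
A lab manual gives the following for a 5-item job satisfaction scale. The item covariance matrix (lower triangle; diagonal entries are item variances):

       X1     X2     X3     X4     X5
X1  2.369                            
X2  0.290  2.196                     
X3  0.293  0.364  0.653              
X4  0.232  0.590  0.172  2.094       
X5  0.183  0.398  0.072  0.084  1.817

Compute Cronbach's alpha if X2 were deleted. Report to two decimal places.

Cronbach's alpha = 0.31

Remaining items: X1, X3, X4, X5 (k = 4).
Σσᵢ² = 2.369 + 0.653 + 2.094 + 1.817 = 6.933
σ²_total = 6.933 + 2 × 1.036 = 9.005
α (item deleted) = (4/3)·(1 − 6.933/9.005) = 0.31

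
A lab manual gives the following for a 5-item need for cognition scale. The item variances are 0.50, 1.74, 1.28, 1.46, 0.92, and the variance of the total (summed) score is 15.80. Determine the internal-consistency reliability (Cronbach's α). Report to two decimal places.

α = 0.78

Σσᵢ² = 0.50 + 1.74 + 1.28 + 1.46 + 0.92 = 5.90
α = (k/(k−1))·(1 − Σσᵢ²/σ²_T) = (5/4)·(1 − 5.90/15.80) = 0.78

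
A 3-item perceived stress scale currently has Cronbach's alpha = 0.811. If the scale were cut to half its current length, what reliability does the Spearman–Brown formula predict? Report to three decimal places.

Length factor m = 1/2
α' = m·α / (1 − (1−m)·α)
   = 1/2 × 0.811 / (1 − (1 − 1/2) × 0.811)
   = 0.4055 / 0.5945 = 0.682

predicted reliability = 0.682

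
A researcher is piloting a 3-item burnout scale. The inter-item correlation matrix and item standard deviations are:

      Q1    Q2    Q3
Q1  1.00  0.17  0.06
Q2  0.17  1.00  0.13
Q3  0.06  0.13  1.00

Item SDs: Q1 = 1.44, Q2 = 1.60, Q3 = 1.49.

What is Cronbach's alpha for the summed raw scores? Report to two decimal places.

α = 0.29

Σσ²ᵢ = 1.44² + 1.60² + 1.49² = 6.8537
Covariances σ_ij = r_ij · s_i · s_j:
  σ(Q1,Q2) = 0.17 × 1.44 × 1.60 = 0.3917
  σ(Q1,Q3) = 0.06 × 1.44 × 1.49 = 0.1287
  σ(Q2,Q3) = 0.13 × 1.60 × 1.49 = 0.3099
σ²_T = Σσ²ᵢ + 2·Σσ_ij = 6.8537 + 2 × 0.8303 = 8.5143
α = (3/2)·(1 − 6.8537/8.5143) = 0.29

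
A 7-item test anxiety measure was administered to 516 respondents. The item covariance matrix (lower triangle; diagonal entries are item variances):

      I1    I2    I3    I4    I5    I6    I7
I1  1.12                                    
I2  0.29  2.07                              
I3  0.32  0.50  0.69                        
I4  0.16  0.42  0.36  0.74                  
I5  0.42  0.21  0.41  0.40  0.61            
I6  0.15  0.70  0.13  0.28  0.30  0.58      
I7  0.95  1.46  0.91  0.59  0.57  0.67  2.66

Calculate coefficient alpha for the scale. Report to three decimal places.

ΣVar(i) = 1.12 + 2.07 + 0.69 + 0.74 + 0.61 + 0.58 + 2.66 = 8.47
Sum of off-diagonal covariances = 10.20
σ²_T = 8.47 + 2 × 10.20 = 28.87
α = (k/(k−1))·(1 − ΣVar(i)/σ²_T) = (7/6)·(1 − 8.47/28.87) = 0.824

coefficient alpha = 0.824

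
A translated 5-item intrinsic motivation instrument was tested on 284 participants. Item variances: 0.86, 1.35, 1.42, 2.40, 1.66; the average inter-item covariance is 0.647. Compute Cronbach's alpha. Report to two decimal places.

Cronbach's alpha = 0.78

Σσ²ᵢ = 0.86 + 1.35 + 1.42 + 2.40 + 1.66 = 7.69
Sum of the 10 distinct covariances = 10 × 0.647 = 6.470
σ²_T = Σσ²ᵢ + 2·Σcov = 7.69 + 2 × 6.470 = 20.630
α = (5/4)·(1 − 7.69/20.630) = 0.78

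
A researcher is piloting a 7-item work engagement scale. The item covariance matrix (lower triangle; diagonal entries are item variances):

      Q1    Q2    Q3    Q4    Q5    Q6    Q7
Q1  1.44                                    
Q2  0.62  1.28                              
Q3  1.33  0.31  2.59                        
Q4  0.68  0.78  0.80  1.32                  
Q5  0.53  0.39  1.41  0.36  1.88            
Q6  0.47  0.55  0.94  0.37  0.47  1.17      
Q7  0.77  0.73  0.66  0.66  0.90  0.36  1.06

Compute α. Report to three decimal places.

α = 0.845

Σσ²ᵢ = 1.44 + 1.28 + 2.59 + 1.32 + 1.88 + 1.17 + 1.06 = 10.74
Sum of the distinct covariances = 14.09
Var(T) = 10.74 + 2 × 14.09 = 38.92
α = (k/(k−1))·(1 − Σσ²ᵢ/Var(T)) = (7/6)·(1 − 10.74/38.92) = 0.845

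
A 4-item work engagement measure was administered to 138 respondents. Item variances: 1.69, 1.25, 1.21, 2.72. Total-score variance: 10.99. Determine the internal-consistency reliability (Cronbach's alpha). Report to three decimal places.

Cronbach's alpha = 0.500

Σσ²ᵢ = 1.69 + 1.25 + 1.21 + 2.72 = 6.87
α = (k/(k−1))·(1 − Σσ²ᵢ/σ²_T) = (4/3)·(1 − 6.87/10.99) = 0.500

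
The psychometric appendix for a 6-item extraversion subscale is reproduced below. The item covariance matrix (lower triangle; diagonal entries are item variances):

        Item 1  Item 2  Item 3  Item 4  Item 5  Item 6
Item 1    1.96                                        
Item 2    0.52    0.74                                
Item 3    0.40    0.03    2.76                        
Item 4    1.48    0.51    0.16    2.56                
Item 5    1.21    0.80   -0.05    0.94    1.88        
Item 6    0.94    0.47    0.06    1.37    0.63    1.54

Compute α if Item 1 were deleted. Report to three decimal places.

Remaining items: Item 2, Item 3, Item 4, Item 5, Item 6 (k = 5).
Σσᵢ² = 0.74 + 2.76 + 2.56 + 1.88 + 1.54 = 9.48
σ²_T = 9.48 + 2 × 4.92 = 19.32
α (item deleted) = (5/4)·(1 − 9.48/19.32) = 0.637

α = 0.637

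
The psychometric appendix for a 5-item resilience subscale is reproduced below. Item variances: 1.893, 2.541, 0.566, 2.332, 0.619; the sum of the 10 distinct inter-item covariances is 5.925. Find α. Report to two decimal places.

ΣVar(i) = 1.893 + 2.541 + 0.566 + 2.332 + 0.619 = 7.951
Sum of distinct covariances = 5.925
σ²_T = ΣVar(i) + 2·Σcov = 7.951 + 2 × 5.925 = 19.801
α = (5/4)·(1 − 7.951/19.801) = 0.75

α = 0.75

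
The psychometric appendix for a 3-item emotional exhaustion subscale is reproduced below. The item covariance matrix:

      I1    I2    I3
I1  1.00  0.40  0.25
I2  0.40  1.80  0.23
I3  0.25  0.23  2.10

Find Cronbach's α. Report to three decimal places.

α = 0.396

Σσᵢ² = 1.00 + 1.80 + 2.10 = 4.90
Σ_{i<j} σ_ij = 0.88
total variance = 4.90 + 2 × 0.88 = 6.66
α = (k/(k−1))·(1 − Σσᵢ²/total variance) = (3/2)·(1 − 4.90/6.66) = 0.396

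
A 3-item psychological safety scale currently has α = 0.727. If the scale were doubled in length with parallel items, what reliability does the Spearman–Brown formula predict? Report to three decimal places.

predicted reliability = 0.842

Length factor m = 2
α' = m·α / (1 + (m−1)·α)
   = 2 × 0.727 / (1 + (2 − 1) × 0.727)
   = 1.4540 / 1.7270 = 0.842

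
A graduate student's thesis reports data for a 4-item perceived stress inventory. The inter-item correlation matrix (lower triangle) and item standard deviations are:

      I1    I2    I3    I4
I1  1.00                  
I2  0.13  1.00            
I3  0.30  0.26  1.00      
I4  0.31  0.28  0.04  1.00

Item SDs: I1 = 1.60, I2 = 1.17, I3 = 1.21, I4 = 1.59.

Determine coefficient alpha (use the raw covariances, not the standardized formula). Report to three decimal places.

α = 0.526

Σσ²ᵢ = 1.60² + 1.17² + 1.21² + 1.59² = 7.9211
Covariances σ_ij = r_ij · s_i · s_j:
  σ(I1,I2) = 0.13 × 1.60 × 1.17 = 0.2434
  σ(I1,I3) = 0.30 × 1.60 × 1.21 = 0.5808
  σ(I1,I4) = 0.31 × 1.60 × 1.59 = 0.7886
  σ(I2,I3) = 0.26 × 1.17 × 1.21 = 0.3681
  σ(I2,I4) = 0.28 × 1.17 × 1.59 = 0.5209
  σ(I3,I4) = 0.04 × 1.21 × 1.59 = 0.0770
σ²_T = Σσ²ᵢ + 2·Σσ_ij = 7.9211 + 2 × 2.5788 = 13.0787
α = (4/3)·(1 − 7.9211/13.0787) = 0.526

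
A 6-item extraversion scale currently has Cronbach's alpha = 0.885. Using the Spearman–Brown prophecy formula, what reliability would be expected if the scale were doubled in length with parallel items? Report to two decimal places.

Length factor m = 2
α' = m·α / (1 + (m−1)·α)
   = 2 × 0.885 / (1 + (2 − 1) × 0.885)
   = 1.7700 / 1.8850 = 0.94

predicted reliability = 0.94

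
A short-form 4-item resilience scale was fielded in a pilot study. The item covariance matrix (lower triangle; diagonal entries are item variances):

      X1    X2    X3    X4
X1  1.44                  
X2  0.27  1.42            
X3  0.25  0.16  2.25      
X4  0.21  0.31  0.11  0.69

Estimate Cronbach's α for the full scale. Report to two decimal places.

Σσᵢ² = 1.44 + 1.42 + 2.25 + 0.69 = 5.80
Sum of off-diagonal covariances = 1.31
total variance = 5.80 + 2 × 1.31 = 8.42
α = (k/(k−1))·(1 − Σσᵢ²/total variance) = (4/3)·(1 − 5.80/8.42) = 0.41

Cronbach's α = 0.41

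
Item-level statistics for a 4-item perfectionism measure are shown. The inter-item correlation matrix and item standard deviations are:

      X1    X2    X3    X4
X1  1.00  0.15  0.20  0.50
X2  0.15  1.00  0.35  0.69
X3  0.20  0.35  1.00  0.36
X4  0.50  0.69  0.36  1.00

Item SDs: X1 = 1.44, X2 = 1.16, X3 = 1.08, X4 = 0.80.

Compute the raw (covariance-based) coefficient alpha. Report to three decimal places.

coefficient alpha = 0.656

Σσ²ᵢ = 1.44² + 1.16² + 1.08² + 0.80² = 5.2256
Covariances σ_ij = r_ij · s_i · s_j:
  σ(X1,X2) = 0.15 × 1.44 × 1.16 = 0.2506
  σ(X1,X3) = 0.20 × 1.44 × 1.08 = 0.3110
  σ(X1,X4) = 0.50 × 1.44 × 0.80 = 0.5760
  σ(X2,X3) = 0.35 × 1.16 × 1.08 = 0.4385
  σ(X2,X4) = 0.69 × 1.16 × 0.80 = 0.6403
  σ(X3,X4) = 0.36 × 1.08 × 0.80 = 0.3110
σ²_T = Σσ²ᵢ + 2·Σσ_ij = 5.2256 + 2 × 2.5274 = 10.2804
α = (4/3)·(1 − 5.2256/10.2804) = 0.656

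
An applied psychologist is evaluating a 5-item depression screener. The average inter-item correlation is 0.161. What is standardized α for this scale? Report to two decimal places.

Standardized α = k·r̄ / (1 + (k−1)·r̄) = 5 × 0.161 / (1 + 4 × 0.161)
  = 0.8050 / 1.6440 = 0.49

standardized α = 0.49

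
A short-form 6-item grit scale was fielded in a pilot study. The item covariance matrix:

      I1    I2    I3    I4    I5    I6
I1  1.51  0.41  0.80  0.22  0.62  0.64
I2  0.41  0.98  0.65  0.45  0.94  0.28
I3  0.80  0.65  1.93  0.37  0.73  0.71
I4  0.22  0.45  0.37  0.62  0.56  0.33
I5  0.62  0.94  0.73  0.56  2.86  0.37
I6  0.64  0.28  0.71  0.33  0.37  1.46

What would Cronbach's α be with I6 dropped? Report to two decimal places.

Cronbach's α = 0.74

Remaining items: I1, I2, I3, I4, I5 (k = 5).
Σσ²ᵢ = 1.51 + 0.98 + 1.93 + 0.62 + 2.86 = 7.90
σ²_T = 7.90 + 2 × 5.75 = 19.40
α (item deleted) = (5/4)·(1 − 7.90/19.40) = 0.74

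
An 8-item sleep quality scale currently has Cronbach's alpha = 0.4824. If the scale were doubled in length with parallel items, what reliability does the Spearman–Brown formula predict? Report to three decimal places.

Length factor m = 2
α' = m·α / (1 + (m−1)·α)
   = 2 × 0.4824 / (1 + (2 − 1) × 0.4824)
   = 0.9648 / 1.4824 = 0.651

predicted reliability = 0.651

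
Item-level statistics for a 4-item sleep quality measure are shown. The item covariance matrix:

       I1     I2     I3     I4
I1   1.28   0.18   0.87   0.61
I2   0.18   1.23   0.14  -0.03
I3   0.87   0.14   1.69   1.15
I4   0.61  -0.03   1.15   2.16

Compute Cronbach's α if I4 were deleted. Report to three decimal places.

α = 0.543

Remaining items: I1, I2, I3 (k = 3).
Σσ²ᵢ = 1.28 + 1.23 + 1.69 = 4.20
σ²_T = 4.20 + 2 × 1.19 = 6.58
α (item deleted) = (3/2)·(1 − 4.20/6.58) = 0.543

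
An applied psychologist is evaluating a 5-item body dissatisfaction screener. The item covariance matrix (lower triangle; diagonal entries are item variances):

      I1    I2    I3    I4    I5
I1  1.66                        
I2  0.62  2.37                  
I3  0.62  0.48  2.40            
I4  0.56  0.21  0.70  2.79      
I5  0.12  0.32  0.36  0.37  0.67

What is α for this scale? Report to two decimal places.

Σσ²ᵢ = 1.66 + 2.37 + 2.40 + 2.79 + 0.67 = 9.89
Σ_{i<j} σ_ij = 4.36
σ²_T = 9.89 + 2 × 4.36 = 18.61
α = (k/(k−1))·(1 − Σσ²ᵢ/σ²_T) = (5/4)·(1 − 9.89/18.61) = 0.59

α = 0.59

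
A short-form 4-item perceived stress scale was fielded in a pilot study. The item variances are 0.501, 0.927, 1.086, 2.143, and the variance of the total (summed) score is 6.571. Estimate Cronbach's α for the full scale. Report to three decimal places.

Cronbach's α = 0.388

Σσ²ᵢ = 0.501 + 0.927 + 1.086 + 2.143 = 4.657
α = (k/(k−1))·(1 − Σσ²ᵢ/σ²_T) = (4/3)·(1 − 4.657/6.571) = 0.388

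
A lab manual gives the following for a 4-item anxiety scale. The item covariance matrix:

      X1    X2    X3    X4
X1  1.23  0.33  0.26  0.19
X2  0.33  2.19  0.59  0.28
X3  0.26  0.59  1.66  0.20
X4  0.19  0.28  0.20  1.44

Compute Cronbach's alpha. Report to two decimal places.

ΣVar(i) = 1.23 + 2.19 + 1.66 + 1.44 = 6.52
Sum of off-diagonal covariances = 1.85
σ²_T = 6.52 + 2 × 1.85 = 10.22
α = (k/(k−1))·(1 − ΣVar(i)/σ²_T) = (4/3)·(1 − 6.52/10.22) = 0.48

Cronbach's alpha = 0.48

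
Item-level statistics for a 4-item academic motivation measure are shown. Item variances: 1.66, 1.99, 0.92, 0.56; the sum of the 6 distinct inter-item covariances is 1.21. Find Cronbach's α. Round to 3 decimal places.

Cronbach's α = 0.427

Σσ²ᵢ = 1.66 + 1.99 + 0.92 + 0.56 = 5.13
Sum of distinct covariances = 1.21
σ²_T = Σσ²ᵢ + 2·Σcov = 5.13 + 2 × 1.21 = 7.55
α = (4/3)·(1 − 5.13/7.55) = 0.427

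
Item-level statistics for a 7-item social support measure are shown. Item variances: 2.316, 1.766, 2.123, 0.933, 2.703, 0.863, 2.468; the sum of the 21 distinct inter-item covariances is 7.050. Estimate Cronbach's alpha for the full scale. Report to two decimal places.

Cronbach's alpha = 0.60

sum of item variances = 2.316 + 1.766 + 2.123 + 0.933 + 2.703 + 0.863 + 2.468 = 13.172
Sum of distinct covariances = 7.050
Var(T) = sum of item variances + 2·Σcov = 13.172 + 2 × 7.050 = 27.272
α = (7/6)·(1 − 13.172/27.272) = 0.60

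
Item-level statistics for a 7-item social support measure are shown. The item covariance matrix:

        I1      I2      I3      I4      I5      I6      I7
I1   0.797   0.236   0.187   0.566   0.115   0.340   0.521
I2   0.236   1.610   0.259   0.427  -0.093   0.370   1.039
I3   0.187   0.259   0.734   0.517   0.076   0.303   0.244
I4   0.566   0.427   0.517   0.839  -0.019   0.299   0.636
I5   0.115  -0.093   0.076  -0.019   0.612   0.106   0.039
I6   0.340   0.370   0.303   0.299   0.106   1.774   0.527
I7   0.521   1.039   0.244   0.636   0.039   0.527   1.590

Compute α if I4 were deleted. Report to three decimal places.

α = 0.654

Remaining items: I1, I2, I3, I5, I6, I7 (k = 6).
ΣVar(i) = 0.797 + 1.610 + 0.734 + 0.612 + 1.774 + 1.590 = 7.117
σ²_T = 7.117 + 2 × 4.269 = 15.655
α (item deleted) = (6/5)·(1 − 7.117/15.655) = 0.654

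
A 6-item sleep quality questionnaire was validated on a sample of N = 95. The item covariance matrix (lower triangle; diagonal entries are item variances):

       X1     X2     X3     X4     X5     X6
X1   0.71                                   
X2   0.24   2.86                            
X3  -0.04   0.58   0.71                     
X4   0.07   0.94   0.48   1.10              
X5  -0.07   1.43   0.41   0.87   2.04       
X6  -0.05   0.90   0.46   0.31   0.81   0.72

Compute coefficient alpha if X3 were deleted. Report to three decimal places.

Remaining items: X1, X2, X4, X5, X6 (k = 5).
Σσᵢ² = 0.71 + 2.86 + 1.10 + 2.04 + 0.72 = 7.43
σ²_T = 7.43 + 2 × 5.45 = 18.33
α (item deleted) = (5/4)·(1 − 7.43/18.33) = 0.743

α = 0.743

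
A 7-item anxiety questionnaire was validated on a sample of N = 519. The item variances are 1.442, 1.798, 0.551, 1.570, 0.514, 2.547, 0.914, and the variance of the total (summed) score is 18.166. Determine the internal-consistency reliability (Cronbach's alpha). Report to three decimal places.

Cronbach's alpha = 0.567

Σσᵢ² = 1.442 + 1.798 + 0.551 + 1.570 + 0.514 + 2.547 + 0.914 = 9.336
α = (k/(k−1))·(1 − Σσᵢ²/σ²_T) = (7/6)·(1 − 9.336/18.166) = 0.567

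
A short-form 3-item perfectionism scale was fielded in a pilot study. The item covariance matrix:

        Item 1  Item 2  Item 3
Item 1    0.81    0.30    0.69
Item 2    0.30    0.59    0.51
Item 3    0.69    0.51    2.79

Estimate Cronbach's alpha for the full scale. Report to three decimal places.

sum of item variances = 0.81 + 0.59 + 2.79 = 4.19
Σ_{i<j} σ_ij = 1.50
σ²_T = 4.19 + 2 × 1.50 = 7.19
α = (k/(k−1))·(1 − sum of item variances/σ²_T) = (3/2)·(1 − 4.19/7.19) = 0.626

Cronbach's alpha = 0.626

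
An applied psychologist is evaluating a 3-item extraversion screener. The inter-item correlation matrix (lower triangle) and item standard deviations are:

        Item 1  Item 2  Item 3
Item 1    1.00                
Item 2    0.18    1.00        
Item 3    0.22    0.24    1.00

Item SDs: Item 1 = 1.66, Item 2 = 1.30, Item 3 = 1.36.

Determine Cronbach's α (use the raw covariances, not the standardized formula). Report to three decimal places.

α = 0.441

Σσ²ᵢ = 1.66² + 1.30² + 1.36² = 6.2952
Covariances σ_ij = r_ij · s_i · s_j:
  σ(Item 1,Item 2) = 0.18 × 1.66 × 1.30 = 0.3884
  σ(Item 1,Item 3) = 0.22 × 1.66 × 1.36 = 0.4967
  σ(Item 2,Item 3) = 0.24 × 1.30 × 1.36 = 0.4243
σ²_T = Σσ²ᵢ + 2·Σσ_ij = 6.2952 + 2 × 1.3094 = 8.9140
α = (3/2)·(1 − 6.2952/8.9140) = 0.441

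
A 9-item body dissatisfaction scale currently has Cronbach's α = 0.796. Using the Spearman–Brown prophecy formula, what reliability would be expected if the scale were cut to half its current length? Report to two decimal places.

predicted reliability = 0.66

Length factor m = 1/2
α' = m·α / (1 − (1−m)·α)
   = 1/2 × 0.796 / (1 − (1 − 1/2) × 0.796)
   = 0.3980 / 0.6020 = 0.66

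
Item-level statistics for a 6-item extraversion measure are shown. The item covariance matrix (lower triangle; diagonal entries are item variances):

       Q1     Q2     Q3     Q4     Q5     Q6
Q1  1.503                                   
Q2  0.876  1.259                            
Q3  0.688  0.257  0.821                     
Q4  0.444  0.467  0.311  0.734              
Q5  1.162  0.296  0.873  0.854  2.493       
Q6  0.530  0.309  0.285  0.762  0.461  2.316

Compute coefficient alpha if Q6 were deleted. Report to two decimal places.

Remaining items: Q1, Q2, Q3, Q4, Q5 (k = 5).
sum of item variances = 1.503 + 1.259 + 0.821 + 0.734 + 2.493 = 6.810
σ²_T = 6.810 + 2 × 6.228 = 19.266
α (item deleted) = (5/4)·(1 − 6.810/19.266) = 0.81

coefficient alpha = 0.81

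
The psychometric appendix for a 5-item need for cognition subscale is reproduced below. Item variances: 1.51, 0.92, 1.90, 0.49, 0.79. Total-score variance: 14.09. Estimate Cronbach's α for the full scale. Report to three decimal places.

α = 0.752

Σσᵢ² = 1.51 + 0.92 + 1.90 + 0.49 + 0.79 = 5.61
α = (k/(k−1))·(1 − Σσᵢ²/σ²_total) = (5/4)·(1 − 5.61/14.09) = 0.752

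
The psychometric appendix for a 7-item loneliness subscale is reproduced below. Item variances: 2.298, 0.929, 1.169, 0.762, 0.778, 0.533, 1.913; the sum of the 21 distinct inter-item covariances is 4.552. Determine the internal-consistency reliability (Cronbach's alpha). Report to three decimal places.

Σσᵢ² = 2.298 + 0.929 + 1.169 + 0.762 + 0.778 + 0.533 + 1.913 = 8.382
Sum of distinct covariances = 4.552
Var(T) = Σσᵢ² + 2·Σcov = 8.382 + 2 × 4.552 = 17.486
α = (7/6)·(1 − 8.382/17.486) = 0.607

Cronbach's alpha = 0.607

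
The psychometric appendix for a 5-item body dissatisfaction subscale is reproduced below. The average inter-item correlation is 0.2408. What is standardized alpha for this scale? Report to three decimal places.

Standardized α = k·r̄ / (1 + (k−1)·r̄) = 5 × 0.2408 / (1 + 4 × 0.2408)
  = 1.2040 / 1.9632 = 0.613

α = 0.613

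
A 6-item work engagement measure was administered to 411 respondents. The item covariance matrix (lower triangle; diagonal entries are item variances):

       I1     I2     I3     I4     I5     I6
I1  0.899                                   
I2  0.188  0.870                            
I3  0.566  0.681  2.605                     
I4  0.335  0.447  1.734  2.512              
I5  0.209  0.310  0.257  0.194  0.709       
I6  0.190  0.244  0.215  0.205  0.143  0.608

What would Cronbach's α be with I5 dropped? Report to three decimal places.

Cronbach's α = 0.702

Remaining items: I1, I2, I3, I4, I6 (k = 5).
sum of item variances = 0.899 + 0.870 + 2.605 + 2.512 + 0.608 = 7.494
total variance = 7.494 + 2 × 4.805 = 17.104
α (item deleted) = (5/4)·(1 − 7.494/17.104) = 0.702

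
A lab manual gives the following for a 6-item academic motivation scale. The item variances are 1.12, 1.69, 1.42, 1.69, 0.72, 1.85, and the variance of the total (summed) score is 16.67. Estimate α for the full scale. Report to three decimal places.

ΣVar(i) = 1.12 + 1.69 + 1.42 + 1.69 + 0.72 + 1.85 = 8.49
α = (k/(k−1))·(1 − ΣVar(i)/Var(T)) = (6/5)·(1 − 8.49/16.67) = 0.589

α = 0.589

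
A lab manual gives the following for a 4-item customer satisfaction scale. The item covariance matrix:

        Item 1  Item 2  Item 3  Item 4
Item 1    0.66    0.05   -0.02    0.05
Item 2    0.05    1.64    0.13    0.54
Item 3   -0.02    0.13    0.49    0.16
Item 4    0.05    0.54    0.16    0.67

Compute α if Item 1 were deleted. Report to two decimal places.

α = 0.56

Remaining items: Item 2, Item 3, Item 4 (k = 3).
sum of item variances = 1.64 + 0.49 + 0.67 = 2.80
Var(T) = 2.80 + 2 × 0.83 = 4.46
α (item deleted) = (3/2)·(1 − 2.80/4.46) = 0.56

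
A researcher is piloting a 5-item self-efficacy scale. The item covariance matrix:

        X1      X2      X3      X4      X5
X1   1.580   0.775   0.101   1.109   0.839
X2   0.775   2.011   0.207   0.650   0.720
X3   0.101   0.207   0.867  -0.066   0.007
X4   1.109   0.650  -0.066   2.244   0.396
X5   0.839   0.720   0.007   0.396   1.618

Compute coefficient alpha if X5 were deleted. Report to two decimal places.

α = 0.60

Remaining items: X1, X2, X3, X4 (k = 4).
Σσ²ᵢ = 1.580 + 2.011 + 0.867 + 2.244 = 6.702
σ²_T = 6.702 + 2 × 2.776 = 12.254
α (item deleted) = (4/3)·(1 − 6.702/12.254) = 0.60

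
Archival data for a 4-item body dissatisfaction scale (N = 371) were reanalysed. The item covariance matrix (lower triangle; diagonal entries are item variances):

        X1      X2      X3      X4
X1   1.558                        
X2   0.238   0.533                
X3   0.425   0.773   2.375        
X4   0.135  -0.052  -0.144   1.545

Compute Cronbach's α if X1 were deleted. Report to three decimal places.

α = 0.309

Remaining items: X2, X3, X4 (k = 3).
sum of item variances = 0.533 + 2.375 + 1.545 = 4.453
σ²_total = 4.453 + 2 × 0.577 = 5.607
α (item deleted) = (3/2)·(1 − 4.453/5.607) = 0.309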